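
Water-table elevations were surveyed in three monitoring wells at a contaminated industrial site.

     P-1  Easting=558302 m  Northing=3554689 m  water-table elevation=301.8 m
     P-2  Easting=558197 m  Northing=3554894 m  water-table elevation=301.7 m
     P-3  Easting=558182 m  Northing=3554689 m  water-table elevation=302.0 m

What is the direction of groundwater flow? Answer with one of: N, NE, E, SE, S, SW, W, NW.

Taking P-1 as reference: P-2−P-1 = (-105, 205, -0.1); P-3−P-1 = (-120, 0, +0.2).
Determinant of the coordinate differences = (-105)·0 − (-120)·205 = 24600.
∂h/∂x = [(-0.1)·0 − (+0.2)·205] / 24600 = -0.001667
∂h/∂y = [(-105)·(+0.2) − (-120)·(-0.1)] / 24600 = -0.001341
Flow = −∇h = (+0.001667 east, +0.001341 north), which points northeast.

NE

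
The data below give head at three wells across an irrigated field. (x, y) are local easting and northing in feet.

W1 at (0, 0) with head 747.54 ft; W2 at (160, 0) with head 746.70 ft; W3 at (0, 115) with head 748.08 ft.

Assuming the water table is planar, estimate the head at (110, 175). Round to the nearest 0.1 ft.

∂h/∂x = (746.70 − 747.54) / (160 − 0) = -0.005250
∂h/∂y = (748.08 − 747.54) / (115 − 0) = +0.004696
h(110, 175) = 747.54 + (-0.005250)·(110) + (+0.004696)·(175) = 747.54 -0.577 +0.822 = 747.784 ft.

747.8 ft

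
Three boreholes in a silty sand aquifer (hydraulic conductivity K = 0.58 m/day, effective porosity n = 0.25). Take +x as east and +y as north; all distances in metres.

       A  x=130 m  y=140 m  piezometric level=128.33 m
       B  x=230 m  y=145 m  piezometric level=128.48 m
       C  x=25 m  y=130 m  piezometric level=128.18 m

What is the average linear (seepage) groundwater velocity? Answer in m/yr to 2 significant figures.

1.9 m/yr

Differences from A: to B (Δx, Δy, Δh) = (100, 5, +0.15); to C = (-105, -10, -0.15).
Determinant of the coordinate differences = 100·(-10) − (-105)·5 = -475.
∂h/∂x = [(+0.15)·(-10) − (-0.15)·5] / -475 = +0.001579
∂h/∂y = [100·(-0.15) − (-105)·(+0.15)] / -475 = -0.001579
|∇h| = √(0.001579² + -0.001579²) = 0.002233
Seepage velocity v = K·i/n = 0.58 × 0.002233 / 0.25 = 0.005181 m/day = 1.892 m/yr.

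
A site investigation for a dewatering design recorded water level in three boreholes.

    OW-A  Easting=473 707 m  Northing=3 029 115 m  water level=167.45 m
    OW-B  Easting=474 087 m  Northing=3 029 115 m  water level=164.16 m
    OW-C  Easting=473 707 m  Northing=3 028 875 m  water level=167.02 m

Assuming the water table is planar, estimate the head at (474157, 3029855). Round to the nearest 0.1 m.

164.9 m

∂h/∂x = (164.16 − 167.45) / (474087 − 473707) = -0.008658
∂h/∂y = (167.02 − 167.45) / (3028875 − 3029115) = +0.001792
h(474157, 3029855) = 167.45 + (-0.008658)·(450) + (+0.001792)·(740) = 167.45 -3.896 +1.326 = 164.880 m.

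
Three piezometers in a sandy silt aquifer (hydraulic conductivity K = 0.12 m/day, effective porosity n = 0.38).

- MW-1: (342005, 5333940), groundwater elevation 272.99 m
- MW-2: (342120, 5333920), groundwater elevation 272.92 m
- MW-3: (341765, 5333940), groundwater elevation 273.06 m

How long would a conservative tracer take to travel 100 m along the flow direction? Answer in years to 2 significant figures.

Differences from MW-1: to MW-2 (Δx, Δy, Δh) = (115, -20, -0.07); to MW-3 = (-240, 0, +0.07).
Determinant of the coordinate differences = 115·0 − (-240)·(-20) = -4800.
∂h/∂x = [(-0.07)·0 − (+0.07)·(-20)] / -4800 = -0.0002917
∂h/∂y = [115·(+0.07) − (-240)·(-0.07)] / -4800 = +0.001823
|∇h| = √(-0.0002917² + 0.001823²) = 0.001846
Seepage velocity v = K·i/n = 0.12 × 0.001846 / 0.38 = 0.0005829 m/day.
t = 100 / 0.0005829 = 1.716e+05 days = 470 years.

470 years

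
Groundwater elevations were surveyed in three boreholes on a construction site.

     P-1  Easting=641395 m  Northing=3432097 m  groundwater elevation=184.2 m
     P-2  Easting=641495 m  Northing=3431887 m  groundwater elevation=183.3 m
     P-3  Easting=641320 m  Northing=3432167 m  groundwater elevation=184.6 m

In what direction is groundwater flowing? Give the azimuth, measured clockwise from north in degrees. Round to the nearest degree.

143°

With h = a·x + b·y + c and P-1 as origin, the differences give:
  100·a + (-210)·b = -0.9
  (-75)·a + 70·b = +0.4
Eliminate b (×70 and ×(-210), subtract): -8750·a = 21.00 → a = ∂h/∂x = -0.002400
Back-substitute: b = ∂h/∂y = +0.003143.
Flow direction (−∇h) has components (+0.002400 E, -0.003143 N).
Azimuth = atan2(E, N) = atan2(+0.002400, -0.003143) = 142.6° ≈ 143°.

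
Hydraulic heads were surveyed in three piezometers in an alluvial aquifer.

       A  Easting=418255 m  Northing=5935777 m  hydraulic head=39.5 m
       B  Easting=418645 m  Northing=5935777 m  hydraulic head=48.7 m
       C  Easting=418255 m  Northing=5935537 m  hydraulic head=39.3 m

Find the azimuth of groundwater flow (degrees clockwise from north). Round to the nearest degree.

∂h/∂x = (48.7 − 39.5) / (418645 − 418255) = +0.02359
∂h/∂y = (39.3 − 39.5) / (5935537 − 5935777) = +0.0008333
Flow direction (−∇h) has components (-0.02359 E, -0.0008333 N).
Azimuth = atan2(E, N) = atan2(-0.02359, -0.0008333) = 268.0° ≈ 268°.

268°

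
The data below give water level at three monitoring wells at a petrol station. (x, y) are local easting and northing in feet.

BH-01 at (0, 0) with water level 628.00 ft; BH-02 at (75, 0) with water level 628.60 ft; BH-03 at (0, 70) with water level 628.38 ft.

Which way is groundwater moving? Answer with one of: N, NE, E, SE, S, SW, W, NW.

SW

∂h/∂x = (628.60 − 628.00) / (75 − 0) = +0.008000
∂h/∂y = (628.38 − 628.00) / (70 − 0) = +0.005429
Flow = −∇h = (-0.008000 east, -0.005429 north), which points southwest.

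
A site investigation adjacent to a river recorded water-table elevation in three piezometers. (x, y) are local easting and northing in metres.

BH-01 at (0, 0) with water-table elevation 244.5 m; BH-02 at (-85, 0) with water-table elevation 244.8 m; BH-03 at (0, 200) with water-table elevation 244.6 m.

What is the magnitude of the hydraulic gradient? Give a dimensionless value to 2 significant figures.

0.0036

∂h/∂x = (244.8 − 244.5) / (-85 − 0) = -0.003529
∂h/∂y = (244.6 − 244.5) / (200 − 0) = +0.0005000
|∇h| = √(-0.003529² + 0.0005000²) = 0.003564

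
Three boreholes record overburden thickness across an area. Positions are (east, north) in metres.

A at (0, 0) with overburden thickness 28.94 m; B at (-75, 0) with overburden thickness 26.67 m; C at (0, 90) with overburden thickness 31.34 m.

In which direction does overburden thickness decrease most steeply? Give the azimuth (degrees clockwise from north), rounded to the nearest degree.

∂d/∂x = (26.67 − 28.94) / (-75 − 0) = +0.03027
∂d/∂y = (31.34 − 28.94) / (90 − 0) = +0.02667
Steepest decrease is along −∇f: components (-0.03027 E, -0.02667 N).
Azimuth = atan2(-0.03027, -0.02667) = 228.6° ≈ 229°.

229°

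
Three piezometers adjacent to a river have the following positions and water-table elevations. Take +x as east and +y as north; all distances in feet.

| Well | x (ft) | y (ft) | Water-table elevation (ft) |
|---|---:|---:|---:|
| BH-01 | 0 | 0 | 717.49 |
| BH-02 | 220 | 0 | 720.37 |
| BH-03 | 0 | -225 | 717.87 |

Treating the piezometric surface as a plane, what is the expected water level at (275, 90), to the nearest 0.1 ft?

720.9 ft

∂h/∂x = (720.37 − 717.49) / (220 − 0) = +0.01309
∂h/∂y = (717.87 − 717.49) / (-225 − 0) = -0.001689
h(275, 90) = 717.49 + (+0.01309)·(275) + (-0.001689)·(90) = 717.49 +3.600 -0.152 = 720.938 ft.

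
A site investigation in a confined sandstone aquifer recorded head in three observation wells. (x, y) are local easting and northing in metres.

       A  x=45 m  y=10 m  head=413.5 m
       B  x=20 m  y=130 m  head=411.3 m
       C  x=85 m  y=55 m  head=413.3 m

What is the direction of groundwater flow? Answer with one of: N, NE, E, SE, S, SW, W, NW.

NW

With h = a·x + b·y + c and A as origin, the differences give:
  (-25)·a + 120·b = -2.2
  40·a + 45·b = -0.2
Eliminate b (×45 and ×120, subtract): -5925·a = -75.00 → a = ∂h/∂x = +0.01266
Back-substitute: b = ∂h/∂y = -0.01570.
Flow = −∇h = (-0.01266 east, +0.01570 north), which points northwest.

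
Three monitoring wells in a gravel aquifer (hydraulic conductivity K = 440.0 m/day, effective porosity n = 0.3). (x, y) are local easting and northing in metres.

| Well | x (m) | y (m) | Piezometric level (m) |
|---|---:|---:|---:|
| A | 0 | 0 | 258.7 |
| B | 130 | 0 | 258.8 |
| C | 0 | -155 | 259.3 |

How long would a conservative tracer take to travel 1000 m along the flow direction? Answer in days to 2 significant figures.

∂h/∂x = (258.8 − 258.7) / (130 − 0) = +0.0007692
∂h/∂y = (259.3 − 258.7) / (-155 − 0) = -0.003871
|∇h| = √(0.0007692² + -0.003871²) = 0.003947
Seepage velocity v = K·i/n = 440.0 × 0.003947 / 0.3 = 5.789 m/day.
t = 1000 / 5.789 = 172.7 days.

170 days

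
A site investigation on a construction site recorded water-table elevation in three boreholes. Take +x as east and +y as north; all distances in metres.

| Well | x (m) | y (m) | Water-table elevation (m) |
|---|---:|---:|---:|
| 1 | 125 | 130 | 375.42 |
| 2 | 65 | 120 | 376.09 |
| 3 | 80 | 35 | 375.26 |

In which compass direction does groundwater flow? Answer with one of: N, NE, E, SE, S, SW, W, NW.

SE

Differences from 1: to 2 (Δx, Δy, Δh) = (-60, -10, +0.67); to 3 = (-45, -95, -0.16).
Solve a·Δx + b·Δy = Δh: det = (-60)·(-95) − (-45)·(-10) = 5250.
∂h/∂x = [(+0.67)·(-95) − (-0.16)·(-10)] / 5250 = -0.01243
∂h/∂y = [(-60)·(-0.16) − (-45)·(+0.67)] / 5250 = +0.007571
Flow = −∇h = (+0.01243 east, -0.007571 north), which points southeast.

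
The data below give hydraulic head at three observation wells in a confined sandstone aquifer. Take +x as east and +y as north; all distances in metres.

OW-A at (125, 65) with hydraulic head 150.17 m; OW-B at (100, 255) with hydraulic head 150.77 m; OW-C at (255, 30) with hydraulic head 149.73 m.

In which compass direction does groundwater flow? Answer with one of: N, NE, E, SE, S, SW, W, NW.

SE

Differences from OW-A: to OW-B (Δx, Δy, Δh) = (-25, 190, +0.60); to OW-C = (130, -35, -0.44).
Determinant of the coordinate differences = (-25)·(-35) − 130·190 = -23825.
∂h/∂x = [(+0.60)·(-35) − (-0.44)·190] / -23825 = -0.002627
∂h/∂y = [(-25)·(-0.44) − 130·(+0.60)] / -23825 = +0.002812
Flow = −∇h = (+0.002627 east, -0.002812 north), which points southeast.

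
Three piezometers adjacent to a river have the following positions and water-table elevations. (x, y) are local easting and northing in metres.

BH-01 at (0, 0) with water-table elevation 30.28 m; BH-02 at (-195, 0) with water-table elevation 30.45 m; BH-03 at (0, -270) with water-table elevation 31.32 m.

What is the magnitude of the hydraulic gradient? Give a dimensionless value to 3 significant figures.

0.00395

∂h/∂x = (30.45 − 30.28) / (-195 − 0) = -0.0008718
∂h/∂y = (31.32 − 30.28) / (-270 − 0) = -0.003852
|∇h| = √(-0.0008718² + -0.003852²) = 0.003949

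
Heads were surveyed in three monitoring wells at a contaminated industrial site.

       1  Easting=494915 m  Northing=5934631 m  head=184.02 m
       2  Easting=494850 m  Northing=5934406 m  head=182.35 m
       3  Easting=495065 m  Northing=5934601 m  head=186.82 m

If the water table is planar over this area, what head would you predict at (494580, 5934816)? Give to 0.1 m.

Three-point gradient (reference 1): Δ to 2 = (-65, -225, -1.67), Δ to 3 = (150, -30, +2.80).
∂h/∂x = +0.01905, ∂h/∂y = +0.001919 (det = 35700).
h(494580, 5934816) = 184.02 + (+0.01905)·(-335) + (+0.001919)·(185) = 184.02 -6.382 +0.355 = 177.993 m.

178.0 m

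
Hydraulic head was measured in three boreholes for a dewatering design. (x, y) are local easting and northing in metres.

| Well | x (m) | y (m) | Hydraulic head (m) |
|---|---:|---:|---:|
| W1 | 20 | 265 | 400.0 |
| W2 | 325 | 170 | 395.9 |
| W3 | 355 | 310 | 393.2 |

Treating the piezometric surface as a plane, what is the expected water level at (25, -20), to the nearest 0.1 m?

404.3 m

With h = a·x + b·y + c and W1 as origin, the differences give:
  305·a + (-95)·b = -4.1
  335·a + 45·b = -6.8
Eliminate b (×45 and ×(-95), subtract): 45550·a = -830.50 → a = ∂h/∂x = -0.01823
Back-substitute: b = ∂h/∂y = -0.01538.
h(25, -20) = 400.0 + (-0.01823)·(5) + (-0.01538)·(-285) = 400.0 -0.091 +4.383 = 404.292 m.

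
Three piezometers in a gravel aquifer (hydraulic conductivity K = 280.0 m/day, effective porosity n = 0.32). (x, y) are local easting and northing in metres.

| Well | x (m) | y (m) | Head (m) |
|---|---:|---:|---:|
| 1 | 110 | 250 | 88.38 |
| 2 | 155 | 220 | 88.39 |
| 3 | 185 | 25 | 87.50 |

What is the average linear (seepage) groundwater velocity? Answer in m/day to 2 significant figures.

5.5 m/day

With h = a·x + b·y + c and 1 as origin, the differences give:
  45·a + (-30)·b = +0.01
  75·a + (-225)·b = -0.88
Eliminate b (×(-225) and ×(-30), subtract): -7875·a = -28.650 → a = ∂h/∂x = +0.003638
Back-substitute: b = ∂h/∂y = +0.005124.
|∇h| = √(0.003638² + 0.005124²) = 0.006284
Seepage velocity v = K·i/n = 280.0 × 0.006284 / 0.32 = 5.498 m/day.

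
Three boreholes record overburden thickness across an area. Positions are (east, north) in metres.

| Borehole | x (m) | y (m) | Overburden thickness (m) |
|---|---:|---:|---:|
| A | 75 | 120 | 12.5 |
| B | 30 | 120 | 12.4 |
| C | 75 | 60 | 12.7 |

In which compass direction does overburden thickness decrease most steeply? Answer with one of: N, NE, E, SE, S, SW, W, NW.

With d = a·x + b·y + c and A as origin, the differences give:
  (-45)·a + 0·b = -0.1
  0·a + (-60)·b = +0.2
Eliminate b (×(-60) and ×0, subtract): 2700·a = 6.00 → a = ∂d/∂x = +0.002222
Back-substitute: b = ∂d/∂y = -0.003333.
Steepest decrease is along −∇f = (-0.002222 E, +0.003333 N) → northwest.

NW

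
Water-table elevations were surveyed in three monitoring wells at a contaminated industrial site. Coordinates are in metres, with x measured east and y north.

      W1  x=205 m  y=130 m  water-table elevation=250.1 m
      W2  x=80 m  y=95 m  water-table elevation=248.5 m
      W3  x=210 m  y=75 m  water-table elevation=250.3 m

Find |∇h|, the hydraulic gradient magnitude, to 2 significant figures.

Three-point gradient (reference W1): Δ to W2 = (-125, -35, -1.6), Δ to W3 = (5, -55, +0.2).
∂h/∂x = +0.01348, ∂h/∂y = -0.002411 (det = 7050).
|∇h| = √(0.01348² + -0.002411²) = 0.01369

0.014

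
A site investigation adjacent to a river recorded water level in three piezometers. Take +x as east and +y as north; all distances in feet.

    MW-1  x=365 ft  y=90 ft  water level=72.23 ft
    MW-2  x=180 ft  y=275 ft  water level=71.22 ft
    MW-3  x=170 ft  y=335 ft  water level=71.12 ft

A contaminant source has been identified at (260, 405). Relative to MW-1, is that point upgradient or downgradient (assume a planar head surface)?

downgradient

Differences from MW-1: to MW-2 (Δx, Δy, Δh) = (-185, 185, -1.01); to MW-3 = (-195, 245, -1.11).
Solve a·Δx + b·Δy = Δh: det = (-185)·245 − (-195)·185 = -9250.
∂h/∂x = [(-1.01)·245 − (-1.11)·185] / -9250 = +0.004551
∂h/∂y = [(-185)·(-1.11) − (-195)·(-1.01)] / -9250 = -0.0009081
Head at (260, 405) = 72.23 + (+0.004551)·(-105) + (-0.0009081)·(315) = 71.47 ft.
That is lower than the 72.23 ft at MW-1, so the point is downgradient.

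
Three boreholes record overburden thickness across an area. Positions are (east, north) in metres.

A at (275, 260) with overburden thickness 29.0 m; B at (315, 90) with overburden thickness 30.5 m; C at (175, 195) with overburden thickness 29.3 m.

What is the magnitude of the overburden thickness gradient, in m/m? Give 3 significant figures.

0.00860 m/m

With d = a·x + b·y + c and A as origin, the differences give:
  40·a + (-170)·b = +1.5
  (-100)·a + (-65)·b = +0.3
Eliminate b (×(-65) and ×(-170), subtract): -19600·a = -46.50 → a = ∂d/∂x = +0.002372
Back-substitute: b = ∂d/∂y = -0.008265.
|∇f| = √(0.002372² + -0.008265²) = 0.008599 m/m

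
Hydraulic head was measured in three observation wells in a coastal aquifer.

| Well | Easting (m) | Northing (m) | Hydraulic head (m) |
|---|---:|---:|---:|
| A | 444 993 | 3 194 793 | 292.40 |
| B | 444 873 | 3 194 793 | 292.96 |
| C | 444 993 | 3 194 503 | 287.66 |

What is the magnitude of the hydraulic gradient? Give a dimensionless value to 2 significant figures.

0.017

∂h/∂x = (292.96 − 292.40) / (444873 − 444993) = -0.004667
∂h/∂y = (287.66 − 292.40) / (3194503 − 3194793) = +0.01634
|∇h| = √(-0.004667² + 0.01634²) = 0.01699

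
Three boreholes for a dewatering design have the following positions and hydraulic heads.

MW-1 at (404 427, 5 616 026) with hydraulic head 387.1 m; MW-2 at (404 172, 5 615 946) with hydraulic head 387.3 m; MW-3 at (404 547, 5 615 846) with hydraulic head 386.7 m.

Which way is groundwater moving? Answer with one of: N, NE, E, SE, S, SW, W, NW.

Differences from MW-1: to MW-2 (Δx, Δy, Δh) = (-255, -80, +0.2); to MW-3 = (120, -180, -0.4).
Solve a·Δx + b·Δy = Δh: det = (-255)·(-180) − 120·(-80) = 55500.
∂h/∂x = [(+0.2)·(-180) − (-0.4)·(-80)] / 55500 = -0.001225
∂h/∂y = [(-255)·(-0.4) − 120·(+0.2)] / 55500 = +0.001405
Flow = −∇h = (+0.001225 east, -0.001405 north), which points southeast.

SE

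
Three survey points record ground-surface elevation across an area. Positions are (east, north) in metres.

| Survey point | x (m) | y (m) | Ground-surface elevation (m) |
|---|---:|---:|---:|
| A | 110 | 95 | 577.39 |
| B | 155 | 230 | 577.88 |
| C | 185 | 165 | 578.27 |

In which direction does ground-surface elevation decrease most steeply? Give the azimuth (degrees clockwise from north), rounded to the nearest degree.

272°

Differences from A: to B (Δx, Δy, Δh) = (45, 135, +0.49); to C = (75, 70, +0.88).
Determinant of the coordinate differences = 45·70 − 75·135 = -6975.
∂z/∂x = [(+0.49)·70 − (+0.88)·135] / -6975 = +0.01211
∂z/∂y = [45·(+0.88) − 75·(+0.49)] / -6975 = -0.0004086
Steepest decrease is along −∇f: components (-0.01211 E, +0.0004086 N).
Azimuth = atan2(-0.01211, +0.0004086) = 271.9° ≈ 272°.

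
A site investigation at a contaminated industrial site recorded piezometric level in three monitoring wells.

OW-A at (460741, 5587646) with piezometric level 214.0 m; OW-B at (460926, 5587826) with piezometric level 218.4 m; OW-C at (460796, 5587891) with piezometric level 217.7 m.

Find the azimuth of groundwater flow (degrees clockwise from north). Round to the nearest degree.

223°

With h = a·x + b·y + c and OW-A as origin, the differences give:
  185·a + 180·b = +4.4
  55·a + 245·b = +3.7
Eliminate b (×245 and ×180, subtract): 35425·a = 412.00 → a = ∂h/∂x = +0.01163
Back-substitute: b = ∂h/∂y = +0.01249.
Flow direction (−∇h) has components (-0.01163 E, -0.01249 N).
Azimuth = atan2(E, N) = atan2(-0.01163, -0.01249) = 223.0° ≈ 223°.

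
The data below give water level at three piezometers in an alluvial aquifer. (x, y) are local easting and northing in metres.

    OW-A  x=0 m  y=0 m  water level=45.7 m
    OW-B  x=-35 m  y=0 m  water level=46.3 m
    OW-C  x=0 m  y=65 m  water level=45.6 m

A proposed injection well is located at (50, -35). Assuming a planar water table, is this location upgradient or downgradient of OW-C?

∂h/∂x = (46.3 − 45.7) / (-35 − 0) = -0.01714
∂h/∂y = (45.6 − 45.7) / (65 − 0) = -0.001538
Head at (50, -35) = 45.7 + (-0.01714)·(50) + (-0.001538)·(-35) = 44.90 m.
That is lower than the 45.6 m at OW-C, so the point is downgradient.

downgradient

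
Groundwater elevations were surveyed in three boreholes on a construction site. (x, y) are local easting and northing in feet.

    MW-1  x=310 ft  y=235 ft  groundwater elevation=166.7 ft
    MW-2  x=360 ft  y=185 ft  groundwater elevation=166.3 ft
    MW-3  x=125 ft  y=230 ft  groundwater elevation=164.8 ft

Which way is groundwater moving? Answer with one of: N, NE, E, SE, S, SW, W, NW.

With h = a·x + b·y + c and MW-1 as origin, the differences give:
  50·a + (-50)·b = -0.4
  (-185)·a + (-5)·b = -1.9
Eliminate b (×(-5) and ×(-50), subtract): -9500·a = -93.00 → a = ∂h/∂x = +0.009789
Back-substitute: b = ∂h/∂y = +0.01779.
Flow = −∇h = (-0.009789 east, -0.01779 north), which points southwest.

SW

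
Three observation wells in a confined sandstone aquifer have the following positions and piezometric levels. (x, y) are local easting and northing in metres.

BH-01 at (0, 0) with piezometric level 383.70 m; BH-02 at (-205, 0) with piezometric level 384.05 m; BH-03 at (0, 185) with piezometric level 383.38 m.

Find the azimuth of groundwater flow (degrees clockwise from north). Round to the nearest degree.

∂h/∂x = (384.05 − 383.70) / (-205 − 0) = -0.001707
∂h/∂y = (383.38 − 383.70) / (185 − 0) = -0.001730
Flow direction (−∇h) has components (+0.001707 E, +0.001730 N).
Azimuth = atan2(E, N) = atan2(+0.001707, +0.001730) = 44.6° ≈ 045°.

045°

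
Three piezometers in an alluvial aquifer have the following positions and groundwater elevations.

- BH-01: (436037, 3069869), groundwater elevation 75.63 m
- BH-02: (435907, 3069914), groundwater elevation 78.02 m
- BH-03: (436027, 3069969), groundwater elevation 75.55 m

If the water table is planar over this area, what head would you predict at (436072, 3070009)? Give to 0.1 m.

74.6 m

Differences from BH-01: to BH-02 (Δx, Δy, Δh) = (-130, 45, +2.39); to BH-03 = (-10, 100, -0.08).
Solve a·Δx + b·Δy = Δh: det = (-130)·100 − (-10)·45 = -12550.
∂h/∂x = [(+2.39)·100 − (-0.08)·45] / -12550 = -0.01933
∂h/∂y = [(-130)·(-0.08) − (-10)·(+2.39)] / -12550 = -0.002733
h(436072, 3070009) = 75.63 + (-0.01933)·(35) + (-0.002733)·(140) = 75.63 -0.677 -0.383 = 74.571 m.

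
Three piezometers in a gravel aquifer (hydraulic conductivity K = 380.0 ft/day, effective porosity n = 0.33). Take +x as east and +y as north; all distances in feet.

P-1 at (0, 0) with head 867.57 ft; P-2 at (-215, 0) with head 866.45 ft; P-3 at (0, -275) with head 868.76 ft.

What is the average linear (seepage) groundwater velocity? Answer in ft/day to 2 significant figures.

∂h/∂x = (866.45 − 867.57) / (-215 − 0) = +0.005209
∂h/∂y = (868.76 − 867.57) / (-275 − 0) = -0.004327
|∇h| = √(0.005209² + -0.004327²) = 0.006772
Seepage velocity v = K·i/n = 380.0 × 0.006772 / 0.33 = 7.798 ft/day.

7.8 ft/day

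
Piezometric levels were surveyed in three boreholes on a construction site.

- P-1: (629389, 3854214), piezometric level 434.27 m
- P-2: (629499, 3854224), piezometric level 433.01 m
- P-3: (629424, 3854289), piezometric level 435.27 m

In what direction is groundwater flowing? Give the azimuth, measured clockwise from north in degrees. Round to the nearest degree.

Differences from P-1: to P-2 (Δx, Δy, Δh) = (110, 10, -1.26); to P-3 = (35, 75, +1.00).
Determinant of the coordinate differences = 110·75 − 35·10 = 7900.
∂h/∂x = [(-1.26)·75 − (+1.00)·10] / 7900 = -0.01323
∂h/∂y = [110·(+1.00) − 35·(-1.26)] / 7900 = +0.01951
Flow direction (−∇h) has components (+0.01323 E, -0.01951 N).
Azimuth = atan2(E, N) = atan2(+0.01323, -0.01951) = 145.9° ≈ 146°.

146°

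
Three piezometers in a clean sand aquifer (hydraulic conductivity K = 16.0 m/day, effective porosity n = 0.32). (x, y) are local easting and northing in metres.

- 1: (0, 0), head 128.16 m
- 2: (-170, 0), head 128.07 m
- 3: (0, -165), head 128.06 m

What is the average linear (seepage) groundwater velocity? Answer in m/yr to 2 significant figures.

15 m/yr

∂h/∂x = (128.07 − 128.16) / (-170 − 0) = +0.0005294
∂h/∂y = (128.06 − 128.16) / (-165 − 0) = +0.0006061
|∇h| = √(0.0005294² + 0.0006061²) = 0.0008047
Seepage velocity v = K·i/n = 16.0 × 0.0008047 / 0.32 = 0.04023 m/day = 14.69 m/yr.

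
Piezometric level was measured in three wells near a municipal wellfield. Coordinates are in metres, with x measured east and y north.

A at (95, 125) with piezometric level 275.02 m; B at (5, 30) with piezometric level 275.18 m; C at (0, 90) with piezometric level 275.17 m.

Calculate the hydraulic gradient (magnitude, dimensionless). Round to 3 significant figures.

Differences from A: to B (Δx, Δy, Δh) = (-90, -95, +0.16); to C = (-95, -35, +0.15).
Solve a·Δx + b·Δy = Δh: det = (-90)·(-35) − (-95)·(-95) = -5875.
∂h/∂x = [(+0.16)·(-35) − (+0.15)·(-95)] / -5875 = -0.001472
∂h/∂y = [(-90)·(+0.15) − (-95)·(+0.16)] / -5875 = -0.0002894
|∇h| = √(-0.001472² + -0.0002894²) = 0.0015

0.00150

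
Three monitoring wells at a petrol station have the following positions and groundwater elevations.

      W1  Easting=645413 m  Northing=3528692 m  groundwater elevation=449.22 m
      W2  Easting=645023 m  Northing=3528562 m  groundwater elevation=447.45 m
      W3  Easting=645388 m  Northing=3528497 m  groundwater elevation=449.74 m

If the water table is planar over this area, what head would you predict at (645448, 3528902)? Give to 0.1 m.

Differences from W1: to W2 (Δx, Δy, Δh) = (-390, -130, -1.77); to W3 = (-25, -195, +0.52).
Determinant of the coordinate differences = (-390)·(-195) − (-25)·(-130) = 72800.
∂h/∂x = [(-1.77)·(-195) − (+0.52)·(-130)] / 72800 = +0.005670
∂h/∂y = [(-390)·(+0.52) − (-25)·(-1.77)] / 72800 = -0.003394
h(645448, 3528902) = 449.22 + (+0.005670)·(35) + (-0.003394)·(210) = 449.22 +0.198 -0.713 = 448.706 m.

448.7 m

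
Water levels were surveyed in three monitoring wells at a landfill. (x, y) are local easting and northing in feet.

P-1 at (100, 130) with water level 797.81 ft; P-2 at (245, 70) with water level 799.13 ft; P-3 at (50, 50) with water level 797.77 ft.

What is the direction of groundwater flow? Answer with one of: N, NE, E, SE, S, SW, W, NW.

NW

Taking P-1 as reference: P-2−P-1 = (145, -60, +1.32); P-3−P-1 = (-50, -80, -0.04).
Determinant of the coordinate differences = 145·(-80) − (-50)·(-60) = -14600.
∂h/∂x = [(+1.32)·(-80) − (-0.04)·(-60)] / -14600 = +0.007397
∂h/∂y = [145·(-0.04) − (-50)·(+1.32)] / -14600 = -0.004123
Flow = −∇h = (-0.007397 east, +0.004123 north), which points northwest.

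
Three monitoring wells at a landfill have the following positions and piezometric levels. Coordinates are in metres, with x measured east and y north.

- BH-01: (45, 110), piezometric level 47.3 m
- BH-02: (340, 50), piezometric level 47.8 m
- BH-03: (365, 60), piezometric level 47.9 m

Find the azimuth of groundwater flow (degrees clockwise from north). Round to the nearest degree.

Three-point gradient (reference BH-01): Δ to BH-02 = (295, -60, +0.5), Δ to BH-03 = (320, -50, +0.6).
∂h/∂x = +0.002472, ∂h/∂y = +0.003820 (det = 4450).
Flow direction (−∇h) has components (-0.002472 E, -0.003820 N).
Azimuth = atan2(E, N) = atan2(-0.002472, -0.003820) = 212.9° ≈ 213°.

213°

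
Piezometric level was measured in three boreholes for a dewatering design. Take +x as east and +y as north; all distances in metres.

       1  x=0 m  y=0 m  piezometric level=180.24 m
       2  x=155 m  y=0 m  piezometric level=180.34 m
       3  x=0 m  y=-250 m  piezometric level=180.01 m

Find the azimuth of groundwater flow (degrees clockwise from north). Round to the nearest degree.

215°

∂h/∂x = (180.34 − 180.24) / (155 − 0) = +0.0006452
∂h/∂y = (180.01 − 180.24) / (-250 − 0) = +0.0009200
Flow direction (−∇h) has components (-0.0006452 E, -0.0009200 N).
Azimuth = atan2(E, N) = atan2(-0.0006452, -0.0009200) = 215.0° ≈ 215°.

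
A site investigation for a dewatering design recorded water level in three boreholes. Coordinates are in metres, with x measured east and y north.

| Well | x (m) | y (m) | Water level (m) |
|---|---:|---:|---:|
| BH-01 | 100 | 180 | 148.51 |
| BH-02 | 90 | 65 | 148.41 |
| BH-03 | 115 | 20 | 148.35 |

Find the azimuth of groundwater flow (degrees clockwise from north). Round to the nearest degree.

142°

With h = a·x + b·y + c and BH-01 as origin, the differences give:
  (-10)·a + (-115)·b = -0.10
  15·a + (-160)·b = -0.16
Eliminate b (×(-160) and ×(-115), subtract): 3325·a = -2.400 → a = ∂h/∂x = -0.0007218
Back-substitute: b = ∂h/∂y = +0.0009323.
Flow direction (−∇h) has components (+0.0007218 E, -0.0009323 N).
Azimuth = atan2(E, N) = atan2(+0.0007218, -0.0009323) = 142.3° ≈ 142°.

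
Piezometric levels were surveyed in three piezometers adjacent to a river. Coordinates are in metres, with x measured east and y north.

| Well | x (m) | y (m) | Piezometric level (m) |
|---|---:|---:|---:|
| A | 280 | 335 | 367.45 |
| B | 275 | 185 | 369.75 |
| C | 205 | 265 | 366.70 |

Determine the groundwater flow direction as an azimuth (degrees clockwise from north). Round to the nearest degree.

303°

Differences from A: to B (Δx, Δy, Δh) = (-5, -150, +2.30); to C = (-75, -70, -0.75).
Solve a·Δx + b·Δy = Δh: det = (-5)·(-70) − (-75)·(-150) = -10900.
∂h/∂x = [(+2.30)·(-70) − (-0.75)·(-150)] / -10900 = +0.02509
∂h/∂y = [(-5)·(-0.75) − (-75)·(+2.30)] / -10900 = -0.01617
Flow direction (−∇h) has components (-0.02509 E, +0.01617 N).
Azimuth = atan2(E, N) = atan2(-0.02509, +0.01617) = 302.8° ≈ 303°.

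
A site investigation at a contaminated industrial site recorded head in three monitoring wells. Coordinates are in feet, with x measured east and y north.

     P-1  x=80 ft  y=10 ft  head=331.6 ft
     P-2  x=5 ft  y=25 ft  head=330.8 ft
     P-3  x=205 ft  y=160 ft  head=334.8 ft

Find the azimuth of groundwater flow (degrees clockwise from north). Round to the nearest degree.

Three-point gradient (reference P-1): Δ to P-2 = (-75, 15, -0.8), Δ to P-3 = (125, 150, +3.2).
∂h/∂x = +0.01280, ∂h/∂y = +0.01067 (det = -13125).
Flow direction (−∇h) has components (-0.01280 E, -0.01067 N).
Azimuth = atan2(E, N) = atan2(-0.01280, -0.01067) = 230.2° ≈ 230°.

230°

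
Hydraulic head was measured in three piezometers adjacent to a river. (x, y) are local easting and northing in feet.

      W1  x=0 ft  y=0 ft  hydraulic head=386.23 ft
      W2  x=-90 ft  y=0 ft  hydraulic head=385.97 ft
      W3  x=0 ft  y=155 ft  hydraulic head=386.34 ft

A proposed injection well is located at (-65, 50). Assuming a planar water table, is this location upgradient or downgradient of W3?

downgradient

∂h/∂x = (385.97 − 386.23) / (-90 − 0) = +0.002889
∂h/∂y = (386.34 − 386.23) / (155 − 0) = +0.0007097
Head at (-65, 50) = 386.23 + (+0.002889)·(-65) + (+0.0007097)·(50) = 386.08 ft.
That is lower than the 386.34 ft at W3, so the point is downgradient.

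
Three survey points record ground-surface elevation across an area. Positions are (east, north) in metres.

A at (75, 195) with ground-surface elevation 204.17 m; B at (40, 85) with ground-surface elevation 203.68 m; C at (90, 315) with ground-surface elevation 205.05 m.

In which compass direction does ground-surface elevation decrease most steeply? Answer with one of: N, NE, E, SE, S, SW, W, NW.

SE

With z = a·x + b·y + c and A as origin, the differences give:
  (-35)·a + (-110)·b = -0.49
  15·a + 120·b = +0.88
Eliminate b (×120 and ×(-110), subtract): -2550·a = 38.000 → a = ∂z/∂x = -0.01490
Back-substitute: b = ∂z/∂y = +0.009196.
Steepest decrease is along −∇f = (+0.01490 E, -0.009196 N) → southeast.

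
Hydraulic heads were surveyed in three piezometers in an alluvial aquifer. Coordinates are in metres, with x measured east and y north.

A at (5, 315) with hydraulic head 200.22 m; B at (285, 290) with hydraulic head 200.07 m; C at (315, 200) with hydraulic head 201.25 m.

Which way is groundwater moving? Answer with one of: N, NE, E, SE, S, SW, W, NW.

N

Taking A as reference: B−A = (280, -25, -0.15); C−A = (310, -115, +1.03).
Determinant of the coordinate differences = 280·(-115) − 310·(-25) = -24450.
∂h/∂x = [(-0.15)·(-115) − (+1.03)·(-25)] / -24450 = -0.001759
∂h/∂y = [280·(+1.03) − 310·(-0.15)] / -24450 = -0.01370
Flow = −∇h = (+0.001759 east, +0.01370 north), which points north.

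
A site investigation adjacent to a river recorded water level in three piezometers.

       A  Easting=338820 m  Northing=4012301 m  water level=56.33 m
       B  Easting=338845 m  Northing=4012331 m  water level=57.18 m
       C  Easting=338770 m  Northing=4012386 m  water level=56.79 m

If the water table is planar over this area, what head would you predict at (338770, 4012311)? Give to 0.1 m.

Taking A as reference: B−A = (25, 30, +0.85); C−A = (-50, 85, +0.46).
Solve a·Δx + b·Δy = Δh: det = 25·85 − (-50)·30 = 3625.
∂h/∂x = [(+0.85)·85 − (+0.46)·30] / 3625 = +0.01612
∂h/∂y = [25·(+0.46) − (-50)·(+0.85)] / 3625 = +0.01490
h(338770, 4012311) = 56.33 + (+0.01612)·(-50) + (+0.01490)·(10) = 56.33 -0.806 +0.149 = 55.673 m.

55.7 m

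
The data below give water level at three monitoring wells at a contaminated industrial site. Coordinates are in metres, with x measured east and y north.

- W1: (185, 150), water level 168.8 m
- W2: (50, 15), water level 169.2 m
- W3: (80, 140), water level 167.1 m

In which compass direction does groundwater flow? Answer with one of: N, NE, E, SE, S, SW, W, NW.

With h = a·x + b·y + c and W1 as origin, the differences give:
  (-135)·a + (-135)·b = +0.4
  (-105)·a + (-10)·b = -1.7
Eliminate b (×(-10) and ×(-135), subtract): -12825·a = -233.50 → a = ∂h/∂x = +0.01821
Back-substitute: b = ∂h/∂y = -0.02117.
Flow = −∇h = (-0.01821 east, +0.02117 north), which points northwest.

NW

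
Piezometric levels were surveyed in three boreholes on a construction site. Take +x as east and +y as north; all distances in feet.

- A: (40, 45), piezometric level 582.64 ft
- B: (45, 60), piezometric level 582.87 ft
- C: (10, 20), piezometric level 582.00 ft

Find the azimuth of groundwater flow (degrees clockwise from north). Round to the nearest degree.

226°

Three-point gradient (reference A): Δ to B = (5, 15, +0.23), Δ to C = (-30, -25, -0.64).
∂h/∂x = +0.01185, ∂h/∂y = +0.01138 (det = 325).
Flow direction (−∇h) has components (-0.01185 E, -0.01138 N).
Azimuth = atan2(E, N) = atan2(-0.01185, -0.01138) = 226.1° ≈ 226°.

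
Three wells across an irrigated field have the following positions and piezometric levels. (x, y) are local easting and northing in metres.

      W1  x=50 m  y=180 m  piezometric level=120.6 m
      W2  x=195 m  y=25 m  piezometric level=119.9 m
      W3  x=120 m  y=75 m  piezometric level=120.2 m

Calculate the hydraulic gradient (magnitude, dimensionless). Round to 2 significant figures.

Taking W1 as reference: W2−W1 = (145, -155, -0.7); W3−W1 = (70, -105, -0.4).
Solve a·Δx + b·Δy = Δh: det = 145·(-105) − 70·(-155) = -4375.
∂h/∂x = [(-0.7)·(-105) − (-0.4)·(-155)] / -4375 = -0.002629
∂h/∂y = [145·(-0.4) − 70·(-0.7)] / -4375 = +0.002057
|∇h| = √(-0.002629² + 0.002057²) = 0.003338

0.0033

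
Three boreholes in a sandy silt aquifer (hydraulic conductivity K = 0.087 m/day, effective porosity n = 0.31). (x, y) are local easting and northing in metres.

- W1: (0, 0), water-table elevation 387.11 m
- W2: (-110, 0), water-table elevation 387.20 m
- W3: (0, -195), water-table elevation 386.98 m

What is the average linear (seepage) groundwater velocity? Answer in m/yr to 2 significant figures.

∂h/∂x = (387.20 − 387.11) / (-110 − 0) = -0.0008182
∂h/∂y = (386.98 − 387.11) / (-195 − 0) = +0.0006667
|∇h| = √(-0.0008182² + 0.0006667²) = 0.001055
Seepage velocity v = K·i/n = 0.087 × 0.001055 / 0.31 = 0.0002961 m/day = 0.1082 m/yr.

0.11 m/yr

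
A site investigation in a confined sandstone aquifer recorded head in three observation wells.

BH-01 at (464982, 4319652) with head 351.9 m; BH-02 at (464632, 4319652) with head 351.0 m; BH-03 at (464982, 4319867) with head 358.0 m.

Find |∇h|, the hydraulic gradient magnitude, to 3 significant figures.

0.0285

∂h/∂x = (351.0 − 351.9) / (464632 − 464982) = +0.002571
∂h/∂y = (358.0 − 351.9) / (4319867 − 4319652) = +0.02837
|∇h| = √(0.002571² + 0.02837²) = 0.02849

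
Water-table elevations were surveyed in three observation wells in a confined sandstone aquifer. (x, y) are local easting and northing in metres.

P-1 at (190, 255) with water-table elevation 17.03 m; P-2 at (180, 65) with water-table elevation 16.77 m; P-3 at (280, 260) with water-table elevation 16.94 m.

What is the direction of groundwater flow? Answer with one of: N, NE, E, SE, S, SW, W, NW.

SE

With h = a·x + b·y + c and P-1 as origin, the differences give:
  (-10)·a + (-190)·b = -0.26
  90·a + 5·b = -0.09
Eliminate b (×5 and ×(-190), subtract): 17050·a = -18.400 → a = ∂h/∂x = -0.001079
Back-substitute: b = ∂h/∂y = +0.001425.
Flow = −∇h = (+0.001079 east, -0.001425 north), which points southeast.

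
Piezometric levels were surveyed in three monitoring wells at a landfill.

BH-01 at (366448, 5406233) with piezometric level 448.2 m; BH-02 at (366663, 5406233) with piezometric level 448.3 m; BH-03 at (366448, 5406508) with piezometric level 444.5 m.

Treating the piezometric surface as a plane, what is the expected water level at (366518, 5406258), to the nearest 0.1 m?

447.9 m

∂h/∂x = (448.3 − 448.2) / (366663 − 366448) = +0.0004651
∂h/∂y = (444.5 − 448.2) / (5406508 − 5406233) = -0.01345
h(366518, 5406258) = 448.2 + (+0.0004651)·(70) + (-0.01345)·(25) = 448.2 +0.033 -0.336 = 447.896 m.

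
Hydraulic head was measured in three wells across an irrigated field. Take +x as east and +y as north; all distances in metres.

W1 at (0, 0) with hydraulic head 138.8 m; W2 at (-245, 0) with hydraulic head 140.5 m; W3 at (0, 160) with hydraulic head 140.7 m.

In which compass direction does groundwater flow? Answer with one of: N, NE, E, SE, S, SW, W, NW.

∂h/∂x = (140.5 − 138.8) / (-245 − 0) = -0.006939
∂h/∂y = (140.7 − 138.8) / (160 − 0) = +0.01187
Flow = −∇h = (+0.006939 east, -0.01187 north), which points southeast.

SE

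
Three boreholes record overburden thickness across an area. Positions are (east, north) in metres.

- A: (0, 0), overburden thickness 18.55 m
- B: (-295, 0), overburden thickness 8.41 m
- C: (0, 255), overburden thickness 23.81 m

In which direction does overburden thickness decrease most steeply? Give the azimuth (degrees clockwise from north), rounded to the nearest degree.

239°

∂d/∂x = (8.41 − 18.55) / (-295 − 0) = +0.03437
∂d/∂y = (23.81 − 18.55) / (255 − 0) = +0.02063
Steepest decrease is along −∇f: components (-0.03437 E, -0.02063 N).
Azimuth = atan2(-0.03437, -0.02063) = 239.0° ≈ 239°.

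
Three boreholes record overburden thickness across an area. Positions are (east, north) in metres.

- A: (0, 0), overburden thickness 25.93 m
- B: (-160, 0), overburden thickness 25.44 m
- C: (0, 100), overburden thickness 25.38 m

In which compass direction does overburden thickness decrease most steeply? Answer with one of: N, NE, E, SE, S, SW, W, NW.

∂d/∂x = (25.44 − 25.93) / (-160 − 0) = +0.003062
∂d/∂y = (25.38 − 25.93) / (100 − 0) = -0.005500
Steepest decrease is along −∇f = (-0.003062 E, +0.005500 N) → northwest.

NW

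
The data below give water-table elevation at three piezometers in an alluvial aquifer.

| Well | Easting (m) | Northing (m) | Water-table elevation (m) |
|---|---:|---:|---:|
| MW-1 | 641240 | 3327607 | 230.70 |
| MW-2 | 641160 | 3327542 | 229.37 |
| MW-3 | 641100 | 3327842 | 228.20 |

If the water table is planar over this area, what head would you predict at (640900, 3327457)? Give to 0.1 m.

With h = a·x + b·y + c and MW-1 as origin, the differences give:
  (-80)·a + (-65)·b = -1.33
  (-140)·a + 235·b = -2.50
Eliminate b (×235 and ×(-65), subtract): -27900·a = -475.050 → a = ∂h/∂x = +0.01703
Back-substitute: b = ∂h/∂y = -0.0004946.
h(640900, 3327457) = 230.70 + (+0.01703)·(-340) + (-0.0004946)·(-150) = 230.70 -5.789 +0.074 = 224.985 m.

225.0 m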